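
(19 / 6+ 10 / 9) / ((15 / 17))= 1309 / 270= 4.85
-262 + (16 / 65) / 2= -17022 / 65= -261.88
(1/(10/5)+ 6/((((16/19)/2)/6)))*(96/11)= 8256/11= 750.55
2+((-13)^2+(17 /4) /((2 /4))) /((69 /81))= 9677 /46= 210.37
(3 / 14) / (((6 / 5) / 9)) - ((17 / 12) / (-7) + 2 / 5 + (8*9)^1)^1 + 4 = -6992 / 105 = -66.59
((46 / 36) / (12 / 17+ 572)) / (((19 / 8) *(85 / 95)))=23 / 21906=0.00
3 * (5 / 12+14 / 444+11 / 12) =303 / 74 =4.09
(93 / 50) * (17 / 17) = 93 / 50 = 1.86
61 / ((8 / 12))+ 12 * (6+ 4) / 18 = 589 / 6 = 98.17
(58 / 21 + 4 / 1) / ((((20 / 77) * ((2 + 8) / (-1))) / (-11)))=8591 / 300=28.64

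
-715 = -715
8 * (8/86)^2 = 128/1849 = 0.07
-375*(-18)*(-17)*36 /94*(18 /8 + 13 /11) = -77972625 /517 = -150817.46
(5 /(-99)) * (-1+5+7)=-5 /9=-0.56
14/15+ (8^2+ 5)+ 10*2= 1349/15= 89.93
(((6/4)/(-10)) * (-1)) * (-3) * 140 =-63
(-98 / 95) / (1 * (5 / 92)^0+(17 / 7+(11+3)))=-343 / 5795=-0.06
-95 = -95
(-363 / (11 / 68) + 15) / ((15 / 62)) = -46066 / 5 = -9213.20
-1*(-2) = 2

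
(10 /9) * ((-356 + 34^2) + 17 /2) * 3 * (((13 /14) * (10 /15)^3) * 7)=140140 /27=5190.37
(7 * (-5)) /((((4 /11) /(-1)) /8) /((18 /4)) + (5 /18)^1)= -6930 /53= -130.75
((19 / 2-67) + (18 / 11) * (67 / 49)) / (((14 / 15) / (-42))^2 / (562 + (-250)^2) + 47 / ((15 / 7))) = -3803752432575 / 1509684416009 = -2.52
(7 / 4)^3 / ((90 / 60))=343 / 96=3.57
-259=-259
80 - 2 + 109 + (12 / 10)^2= 4711 / 25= 188.44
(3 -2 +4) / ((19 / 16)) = 80 / 19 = 4.21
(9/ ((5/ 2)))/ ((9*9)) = 2/ 45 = 0.04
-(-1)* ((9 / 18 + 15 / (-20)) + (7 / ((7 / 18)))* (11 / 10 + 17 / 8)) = 289 / 5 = 57.80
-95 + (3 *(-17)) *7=-452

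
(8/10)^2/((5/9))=144/125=1.15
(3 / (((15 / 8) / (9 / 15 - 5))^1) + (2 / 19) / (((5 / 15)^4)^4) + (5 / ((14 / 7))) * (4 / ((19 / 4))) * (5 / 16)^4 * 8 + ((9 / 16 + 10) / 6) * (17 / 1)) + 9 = 6612023109607 / 1459200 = 4531265.84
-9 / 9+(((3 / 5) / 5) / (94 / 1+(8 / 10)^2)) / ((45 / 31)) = -35459 / 35490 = -1.00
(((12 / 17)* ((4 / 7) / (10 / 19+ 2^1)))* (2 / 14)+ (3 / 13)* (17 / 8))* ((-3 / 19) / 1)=-133377 / 1646008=-0.08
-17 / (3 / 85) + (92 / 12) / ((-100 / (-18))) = -72043 / 150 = -480.29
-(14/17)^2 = -0.68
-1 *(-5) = 5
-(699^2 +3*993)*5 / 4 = -614475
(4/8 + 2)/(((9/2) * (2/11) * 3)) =55/54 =1.02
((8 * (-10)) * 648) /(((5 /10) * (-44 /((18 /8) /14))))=29160 /77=378.70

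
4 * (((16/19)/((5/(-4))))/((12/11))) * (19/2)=-352/15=-23.47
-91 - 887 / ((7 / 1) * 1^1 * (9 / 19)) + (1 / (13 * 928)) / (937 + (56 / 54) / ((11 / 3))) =-25283460067427 / 70524129312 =-358.51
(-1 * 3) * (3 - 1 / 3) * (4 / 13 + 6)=-656 / 13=-50.46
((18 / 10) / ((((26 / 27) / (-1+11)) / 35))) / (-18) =-945 / 26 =-36.35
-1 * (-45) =45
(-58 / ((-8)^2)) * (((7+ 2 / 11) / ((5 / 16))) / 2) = -2291 / 220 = -10.41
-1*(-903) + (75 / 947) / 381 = 108602932 / 120269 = 903.00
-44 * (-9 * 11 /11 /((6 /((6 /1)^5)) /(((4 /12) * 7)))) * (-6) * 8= -57480192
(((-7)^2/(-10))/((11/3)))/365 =-147/40150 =-0.00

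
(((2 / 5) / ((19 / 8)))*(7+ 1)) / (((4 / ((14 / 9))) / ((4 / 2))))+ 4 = 4316 / 855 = 5.05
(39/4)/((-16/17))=-663/64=-10.36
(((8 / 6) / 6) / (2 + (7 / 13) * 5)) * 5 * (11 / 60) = 0.04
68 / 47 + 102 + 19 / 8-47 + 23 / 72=100067 / 1692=59.14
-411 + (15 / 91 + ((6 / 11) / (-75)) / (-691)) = -7104274468 / 17292275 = -410.84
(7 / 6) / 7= 1 / 6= 0.17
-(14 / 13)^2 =-1.16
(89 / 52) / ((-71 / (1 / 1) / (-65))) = 445 / 284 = 1.57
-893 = -893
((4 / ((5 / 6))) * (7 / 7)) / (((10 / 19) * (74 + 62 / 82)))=0.12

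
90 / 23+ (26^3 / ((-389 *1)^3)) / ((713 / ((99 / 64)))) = 1313841338577 / 335759508776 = 3.91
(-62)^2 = 3844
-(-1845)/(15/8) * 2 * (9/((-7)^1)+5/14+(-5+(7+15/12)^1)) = 31980/7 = 4568.57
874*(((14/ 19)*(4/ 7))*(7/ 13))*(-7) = -1387.08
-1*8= -8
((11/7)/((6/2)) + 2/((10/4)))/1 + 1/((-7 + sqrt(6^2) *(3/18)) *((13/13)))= 81/70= 1.16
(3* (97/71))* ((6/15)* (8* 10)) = 9312/71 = 131.15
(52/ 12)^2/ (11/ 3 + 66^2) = 169/ 39237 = 0.00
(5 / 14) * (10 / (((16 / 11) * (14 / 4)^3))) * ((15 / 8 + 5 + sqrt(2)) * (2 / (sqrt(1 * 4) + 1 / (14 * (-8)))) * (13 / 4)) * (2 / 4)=7150 * sqrt(2) / 76489 + 196625 / 305956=0.77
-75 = -75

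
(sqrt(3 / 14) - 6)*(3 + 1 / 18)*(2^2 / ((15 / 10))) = -440 / 9 + 110*sqrt(42) / 189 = -45.12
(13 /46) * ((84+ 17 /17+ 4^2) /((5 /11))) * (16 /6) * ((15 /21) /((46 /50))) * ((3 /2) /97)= 722150 /359191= 2.01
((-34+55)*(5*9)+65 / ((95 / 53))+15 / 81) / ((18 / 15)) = 2517415 / 3078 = 817.87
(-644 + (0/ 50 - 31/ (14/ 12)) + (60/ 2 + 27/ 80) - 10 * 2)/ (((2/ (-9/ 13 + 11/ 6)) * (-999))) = 32906059/ 87272640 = 0.38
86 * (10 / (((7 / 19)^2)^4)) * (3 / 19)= 2306189086620 / 5764801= 400046.61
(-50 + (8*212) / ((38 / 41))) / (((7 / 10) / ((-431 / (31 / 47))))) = -6850512260 / 4123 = -1661535.84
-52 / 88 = -13 / 22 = -0.59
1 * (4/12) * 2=2/3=0.67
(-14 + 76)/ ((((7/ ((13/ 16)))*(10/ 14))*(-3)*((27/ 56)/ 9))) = -2821/ 45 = -62.69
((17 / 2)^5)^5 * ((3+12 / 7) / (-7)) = -190430704607497278505005809704881 / 1644167168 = -115821984718951204908749.20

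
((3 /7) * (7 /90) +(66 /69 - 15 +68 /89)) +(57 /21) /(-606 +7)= -3411933289 /257492130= -13.25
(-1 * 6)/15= -2/5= -0.40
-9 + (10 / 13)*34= 17.15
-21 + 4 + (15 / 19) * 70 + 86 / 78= 29170 / 741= 39.37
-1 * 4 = -4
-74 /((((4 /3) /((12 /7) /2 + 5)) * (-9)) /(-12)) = -3034 /7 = -433.43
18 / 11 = 1.64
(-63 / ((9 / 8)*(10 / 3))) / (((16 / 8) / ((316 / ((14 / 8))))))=-7584 / 5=-1516.80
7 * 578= 4046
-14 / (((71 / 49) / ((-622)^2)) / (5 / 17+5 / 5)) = -5838853328 / 1207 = -4837492.40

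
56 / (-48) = -7 / 6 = -1.17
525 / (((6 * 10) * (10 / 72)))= 63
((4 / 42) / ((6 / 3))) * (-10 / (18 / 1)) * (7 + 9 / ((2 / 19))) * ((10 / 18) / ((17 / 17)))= -1.36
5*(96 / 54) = 80 / 9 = 8.89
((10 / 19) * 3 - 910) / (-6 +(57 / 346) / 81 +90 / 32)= 1289943360 / 4523311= 285.18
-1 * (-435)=435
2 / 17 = 0.12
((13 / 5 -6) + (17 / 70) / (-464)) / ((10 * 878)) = -110449 / 285174400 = -0.00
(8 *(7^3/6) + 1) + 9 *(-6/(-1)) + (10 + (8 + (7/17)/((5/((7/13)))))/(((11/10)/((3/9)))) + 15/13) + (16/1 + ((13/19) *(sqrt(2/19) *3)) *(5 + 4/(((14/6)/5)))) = 195 *sqrt(38)/133 + 3952258/7293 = 550.96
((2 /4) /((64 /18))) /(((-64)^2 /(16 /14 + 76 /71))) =2475 /32571392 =0.00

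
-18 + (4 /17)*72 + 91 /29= 1025 /493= 2.08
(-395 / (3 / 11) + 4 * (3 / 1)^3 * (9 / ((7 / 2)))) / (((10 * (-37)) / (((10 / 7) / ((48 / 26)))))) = 319579 / 130536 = 2.45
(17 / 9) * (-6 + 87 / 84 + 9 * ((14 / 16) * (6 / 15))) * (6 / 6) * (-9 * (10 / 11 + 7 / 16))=511683 / 12320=41.53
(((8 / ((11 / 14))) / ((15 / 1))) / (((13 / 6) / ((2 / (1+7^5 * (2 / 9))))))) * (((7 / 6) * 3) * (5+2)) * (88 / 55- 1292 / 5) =-126838656 / 120202225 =-1.06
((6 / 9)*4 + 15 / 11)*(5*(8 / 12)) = 1330 / 99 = 13.43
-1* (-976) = 976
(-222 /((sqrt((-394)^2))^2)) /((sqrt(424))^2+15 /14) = -777 /230952359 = -0.00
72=72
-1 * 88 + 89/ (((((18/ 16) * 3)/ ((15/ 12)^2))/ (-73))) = -3095.87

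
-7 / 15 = -0.47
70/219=0.32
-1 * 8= -8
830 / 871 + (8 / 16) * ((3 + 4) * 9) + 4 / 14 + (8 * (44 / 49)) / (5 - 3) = 3101097 / 85358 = 36.33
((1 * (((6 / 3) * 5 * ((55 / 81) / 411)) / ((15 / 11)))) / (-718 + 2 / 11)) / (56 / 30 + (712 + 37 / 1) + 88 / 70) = -33275 / 1482806840652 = -0.00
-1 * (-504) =504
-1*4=-4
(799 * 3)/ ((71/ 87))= 208539/ 71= 2937.17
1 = 1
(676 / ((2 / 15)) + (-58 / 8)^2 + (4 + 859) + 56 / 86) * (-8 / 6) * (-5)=39908.09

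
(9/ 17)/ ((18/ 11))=11/ 34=0.32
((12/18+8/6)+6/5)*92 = 1472/5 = 294.40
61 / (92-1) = 61 / 91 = 0.67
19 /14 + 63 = 64.36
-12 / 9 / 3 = -4 / 9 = -0.44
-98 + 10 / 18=-97.44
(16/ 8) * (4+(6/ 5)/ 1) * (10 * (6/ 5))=124.80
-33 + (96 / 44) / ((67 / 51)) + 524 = 363091 / 737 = 492.66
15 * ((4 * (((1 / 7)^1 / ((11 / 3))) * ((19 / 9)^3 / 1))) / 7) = 3.14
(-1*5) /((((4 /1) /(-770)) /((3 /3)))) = 1925 /2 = 962.50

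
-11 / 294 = -0.04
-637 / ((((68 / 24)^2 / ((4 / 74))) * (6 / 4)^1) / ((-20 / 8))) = 7.15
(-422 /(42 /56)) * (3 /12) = -422 /3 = -140.67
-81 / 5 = -16.20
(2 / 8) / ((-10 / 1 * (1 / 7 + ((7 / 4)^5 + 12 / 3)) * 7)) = -0.00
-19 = -19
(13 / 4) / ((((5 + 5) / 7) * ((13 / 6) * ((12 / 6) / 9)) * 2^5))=189 / 1280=0.15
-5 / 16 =-0.31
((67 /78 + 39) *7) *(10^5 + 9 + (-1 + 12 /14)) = 362748793 /13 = 27903753.31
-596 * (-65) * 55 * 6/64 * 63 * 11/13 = 85187025/8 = 10648378.12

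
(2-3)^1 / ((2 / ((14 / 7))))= -1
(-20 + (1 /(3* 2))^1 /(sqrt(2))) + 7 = -13 + sqrt(2) /12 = -12.88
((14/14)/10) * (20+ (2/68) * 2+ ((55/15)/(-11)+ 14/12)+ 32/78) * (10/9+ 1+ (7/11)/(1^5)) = 5.85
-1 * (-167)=167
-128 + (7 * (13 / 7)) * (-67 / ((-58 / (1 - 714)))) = -628447 / 58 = -10835.29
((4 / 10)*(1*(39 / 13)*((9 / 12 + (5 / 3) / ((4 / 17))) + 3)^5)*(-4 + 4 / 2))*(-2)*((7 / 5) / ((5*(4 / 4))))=64976275 / 324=200544.06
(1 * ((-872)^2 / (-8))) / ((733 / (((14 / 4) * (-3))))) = 998004 / 733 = 1361.53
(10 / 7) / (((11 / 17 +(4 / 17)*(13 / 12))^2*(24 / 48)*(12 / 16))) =17340 / 3703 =4.68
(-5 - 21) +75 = 49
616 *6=3696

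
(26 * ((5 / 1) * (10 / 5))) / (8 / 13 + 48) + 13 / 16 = 6.16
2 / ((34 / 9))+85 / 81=2174 / 1377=1.58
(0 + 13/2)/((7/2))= 13/7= 1.86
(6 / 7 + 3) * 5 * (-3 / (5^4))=-81 / 875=-0.09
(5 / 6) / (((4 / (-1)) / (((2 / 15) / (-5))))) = 1 / 180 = 0.01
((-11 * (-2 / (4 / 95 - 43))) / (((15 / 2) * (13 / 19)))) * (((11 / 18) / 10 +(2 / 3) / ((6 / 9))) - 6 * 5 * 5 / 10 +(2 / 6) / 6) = 42959 / 31005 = 1.39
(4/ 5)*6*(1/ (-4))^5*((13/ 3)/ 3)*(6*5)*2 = -13/ 32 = -0.41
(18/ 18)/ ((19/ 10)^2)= 100/ 361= 0.28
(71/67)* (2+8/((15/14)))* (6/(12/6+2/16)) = 161312/5695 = 28.33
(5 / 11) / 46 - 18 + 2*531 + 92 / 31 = 16422891 / 15686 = 1046.98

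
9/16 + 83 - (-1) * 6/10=6733/80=84.16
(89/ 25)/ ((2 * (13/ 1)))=0.14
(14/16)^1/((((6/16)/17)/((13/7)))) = 221/3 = 73.67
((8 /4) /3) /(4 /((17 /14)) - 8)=-0.14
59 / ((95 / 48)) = 2832 / 95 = 29.81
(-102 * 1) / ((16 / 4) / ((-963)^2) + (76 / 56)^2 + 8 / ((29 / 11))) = -20.92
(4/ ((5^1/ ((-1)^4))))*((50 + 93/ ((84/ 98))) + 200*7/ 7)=286.80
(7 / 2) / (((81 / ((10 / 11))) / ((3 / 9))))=35 / 2673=0.01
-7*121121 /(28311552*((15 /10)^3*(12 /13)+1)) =-11022011 /1514668032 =-0.01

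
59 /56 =1.05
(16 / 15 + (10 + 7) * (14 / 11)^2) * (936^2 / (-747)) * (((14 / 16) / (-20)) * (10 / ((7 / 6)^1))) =631713888 / 50215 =12580.18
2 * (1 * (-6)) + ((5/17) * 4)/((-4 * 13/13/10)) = -254/17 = -14.94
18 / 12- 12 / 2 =-4.50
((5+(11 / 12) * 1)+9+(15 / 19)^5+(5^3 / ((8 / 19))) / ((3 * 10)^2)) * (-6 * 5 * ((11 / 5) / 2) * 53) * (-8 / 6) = 6466199163347 / 178279128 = 36270.09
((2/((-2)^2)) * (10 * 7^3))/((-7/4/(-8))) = 7840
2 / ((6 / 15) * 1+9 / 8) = 80 / 61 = 1.31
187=187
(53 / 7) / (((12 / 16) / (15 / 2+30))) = 2650 / 7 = 378.57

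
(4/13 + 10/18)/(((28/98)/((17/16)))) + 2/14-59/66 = 708935/288288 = 2.46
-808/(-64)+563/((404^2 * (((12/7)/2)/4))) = 773711/61206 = 12.64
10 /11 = 0.91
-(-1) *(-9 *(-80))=720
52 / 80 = 13 / 20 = 0.65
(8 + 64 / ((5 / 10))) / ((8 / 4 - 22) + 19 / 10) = -7.51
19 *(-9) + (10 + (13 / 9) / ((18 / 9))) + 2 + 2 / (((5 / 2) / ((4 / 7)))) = -99427 / 630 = -157.82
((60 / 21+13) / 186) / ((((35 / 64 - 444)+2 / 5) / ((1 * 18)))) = -11840 / 3418401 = -0.00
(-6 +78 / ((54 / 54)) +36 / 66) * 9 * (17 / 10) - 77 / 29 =1766128 / 1595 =1107.29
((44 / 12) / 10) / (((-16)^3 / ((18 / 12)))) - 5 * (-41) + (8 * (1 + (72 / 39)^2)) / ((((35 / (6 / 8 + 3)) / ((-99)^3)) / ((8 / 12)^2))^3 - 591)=5673411155792413082059336191 / 27683252652234849368391680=204.94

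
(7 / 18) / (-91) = -0.00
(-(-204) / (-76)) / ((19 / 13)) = -663 / 361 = -1.84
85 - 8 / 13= 1097 / 13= 84.38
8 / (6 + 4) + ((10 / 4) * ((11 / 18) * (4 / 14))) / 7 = 3803 / 4410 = 0.86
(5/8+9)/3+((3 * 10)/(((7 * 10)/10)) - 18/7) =827/168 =4.92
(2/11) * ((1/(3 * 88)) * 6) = 1/242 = 0.00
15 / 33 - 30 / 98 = 80 / 539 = 0.15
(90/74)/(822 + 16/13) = 585/395974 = 0.00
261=261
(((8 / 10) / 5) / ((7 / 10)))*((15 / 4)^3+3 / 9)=10189 / 840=12.13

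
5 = 5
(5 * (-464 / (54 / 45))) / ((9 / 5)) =-29000 / 27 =-1074.07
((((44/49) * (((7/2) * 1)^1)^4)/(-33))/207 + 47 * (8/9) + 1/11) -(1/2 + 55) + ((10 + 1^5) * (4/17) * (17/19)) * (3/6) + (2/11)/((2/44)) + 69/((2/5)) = 164.01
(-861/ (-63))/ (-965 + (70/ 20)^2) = -0.01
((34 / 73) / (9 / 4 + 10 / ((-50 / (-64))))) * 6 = 4080 / 21973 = 0.19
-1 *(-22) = 22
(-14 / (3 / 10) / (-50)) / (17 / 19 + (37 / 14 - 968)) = -3724 / 3848205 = -0.00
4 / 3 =1.33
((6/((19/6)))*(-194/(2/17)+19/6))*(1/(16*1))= -29625/152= -194.90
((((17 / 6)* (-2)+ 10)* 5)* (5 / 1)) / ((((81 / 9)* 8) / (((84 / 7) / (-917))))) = -325 / 16506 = -0.02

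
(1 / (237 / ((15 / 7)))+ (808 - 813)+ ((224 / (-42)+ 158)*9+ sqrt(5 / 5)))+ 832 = 1217711 / 553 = 2202.01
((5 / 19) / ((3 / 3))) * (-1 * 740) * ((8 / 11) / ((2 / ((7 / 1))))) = -103600 / 209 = -495.69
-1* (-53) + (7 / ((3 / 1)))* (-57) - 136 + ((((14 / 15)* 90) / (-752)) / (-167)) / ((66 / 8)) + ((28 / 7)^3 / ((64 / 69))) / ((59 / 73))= -665414260 / 5094001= -130.63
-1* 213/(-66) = 71/22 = 3.23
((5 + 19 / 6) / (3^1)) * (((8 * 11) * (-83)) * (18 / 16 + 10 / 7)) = -913913 / 18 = -50772.94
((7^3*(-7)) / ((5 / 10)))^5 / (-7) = 364764645931940576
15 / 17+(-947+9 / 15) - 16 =-81729 / 85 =-961.52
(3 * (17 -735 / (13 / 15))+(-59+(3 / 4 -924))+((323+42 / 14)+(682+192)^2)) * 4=39557779 / 13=3042906.08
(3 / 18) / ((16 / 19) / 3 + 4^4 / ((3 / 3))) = 19 / 29216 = 0.00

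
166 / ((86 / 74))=6142 / 43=142.84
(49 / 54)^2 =2401 / 2916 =0.82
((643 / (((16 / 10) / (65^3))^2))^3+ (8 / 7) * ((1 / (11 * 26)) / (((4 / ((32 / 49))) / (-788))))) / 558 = 12182018185043262703475050000000000000.00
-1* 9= -9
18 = 18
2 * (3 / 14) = 3 / 7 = 0.43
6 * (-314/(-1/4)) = 7536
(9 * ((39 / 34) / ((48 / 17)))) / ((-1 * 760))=-117 / 24320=-0.00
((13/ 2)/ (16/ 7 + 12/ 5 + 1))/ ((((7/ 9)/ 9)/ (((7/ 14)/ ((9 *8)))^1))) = 0.09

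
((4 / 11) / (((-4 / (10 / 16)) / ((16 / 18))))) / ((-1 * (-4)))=-5 / 396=-0.01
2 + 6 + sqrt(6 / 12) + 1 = sqrt(2) / 2 + 9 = 9.71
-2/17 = -0.12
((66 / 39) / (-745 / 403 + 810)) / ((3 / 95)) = 0.07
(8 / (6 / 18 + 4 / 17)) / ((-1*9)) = -136 / 87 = -1.56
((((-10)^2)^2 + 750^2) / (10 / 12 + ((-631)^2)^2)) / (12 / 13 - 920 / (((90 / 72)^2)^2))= -1395468750 / 145259550586973603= -0.00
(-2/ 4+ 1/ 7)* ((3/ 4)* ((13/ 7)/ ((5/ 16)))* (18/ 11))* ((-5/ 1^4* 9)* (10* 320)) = 202176000/ 539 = 375094.62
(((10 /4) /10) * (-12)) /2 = -3 /2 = -1.50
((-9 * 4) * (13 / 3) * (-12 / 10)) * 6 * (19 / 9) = 11856 / 5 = 2371.20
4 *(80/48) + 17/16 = 7.73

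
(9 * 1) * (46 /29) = 14.28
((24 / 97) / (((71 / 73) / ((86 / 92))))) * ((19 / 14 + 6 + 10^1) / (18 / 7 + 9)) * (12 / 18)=37668 / 158401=0.24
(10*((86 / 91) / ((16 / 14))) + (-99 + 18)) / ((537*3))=-0.05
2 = 2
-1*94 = -94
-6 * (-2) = 12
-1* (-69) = 69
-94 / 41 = -2.29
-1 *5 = -5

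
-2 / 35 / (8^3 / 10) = -1 / 896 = -0.00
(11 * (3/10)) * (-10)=-33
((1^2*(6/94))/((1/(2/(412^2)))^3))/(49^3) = 3/3380488066976765484544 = 0.00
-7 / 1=-7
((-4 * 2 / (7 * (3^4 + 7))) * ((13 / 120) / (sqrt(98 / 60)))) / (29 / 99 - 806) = 39 * sqrt(30) / 156339400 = 0.00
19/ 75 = 0.25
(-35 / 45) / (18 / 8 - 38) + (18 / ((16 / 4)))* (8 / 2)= 23194 / 1287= 18.02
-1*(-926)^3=794022776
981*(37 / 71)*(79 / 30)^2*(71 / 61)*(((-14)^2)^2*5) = 241732228612 / 305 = 792564683.97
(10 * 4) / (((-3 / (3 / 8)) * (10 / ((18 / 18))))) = -1 / 2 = -0.50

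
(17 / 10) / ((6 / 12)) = 17 / 5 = 3.40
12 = 12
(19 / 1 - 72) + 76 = 23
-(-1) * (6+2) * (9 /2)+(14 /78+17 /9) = 4454 /117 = 38.07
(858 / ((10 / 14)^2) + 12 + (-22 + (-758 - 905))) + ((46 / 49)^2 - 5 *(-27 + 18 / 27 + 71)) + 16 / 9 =-114524597 / 540225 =-211.99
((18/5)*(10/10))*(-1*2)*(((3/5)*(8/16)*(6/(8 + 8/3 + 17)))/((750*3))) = -54/259375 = -0.00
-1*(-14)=14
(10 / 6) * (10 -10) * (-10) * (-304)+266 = 266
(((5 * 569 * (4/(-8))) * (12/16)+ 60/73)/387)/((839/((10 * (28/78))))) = -2421125/205422438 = -0.01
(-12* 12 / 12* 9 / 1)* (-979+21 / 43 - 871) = 8589132 / 43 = 199747.26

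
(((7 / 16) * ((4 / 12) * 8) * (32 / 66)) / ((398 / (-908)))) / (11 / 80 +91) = -2033920 / 143639991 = -0.01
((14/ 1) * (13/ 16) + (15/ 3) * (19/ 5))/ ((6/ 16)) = 81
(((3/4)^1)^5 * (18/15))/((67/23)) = 16767/171520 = 0.10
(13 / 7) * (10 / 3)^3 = 13000 / 189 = 68.78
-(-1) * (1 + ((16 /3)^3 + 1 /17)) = 152.76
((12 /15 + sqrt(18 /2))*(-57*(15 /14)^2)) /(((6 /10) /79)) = -6416775 /196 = -32738.65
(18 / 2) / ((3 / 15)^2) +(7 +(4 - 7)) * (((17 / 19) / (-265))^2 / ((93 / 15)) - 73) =-10530897709 / 157177595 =-67.00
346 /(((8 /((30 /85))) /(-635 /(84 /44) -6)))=-1230203 /238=-5168.92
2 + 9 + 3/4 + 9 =83/4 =20.75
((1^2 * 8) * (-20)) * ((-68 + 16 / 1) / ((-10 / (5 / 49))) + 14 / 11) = -155520 / 539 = -288.53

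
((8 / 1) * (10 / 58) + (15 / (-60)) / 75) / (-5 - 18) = -11971 / 200100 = -0.06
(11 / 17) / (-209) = -1 / 323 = -0.00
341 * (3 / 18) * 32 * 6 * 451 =4921312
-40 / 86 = -0.47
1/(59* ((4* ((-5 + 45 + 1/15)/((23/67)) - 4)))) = 345/9177332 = 0.00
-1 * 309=-309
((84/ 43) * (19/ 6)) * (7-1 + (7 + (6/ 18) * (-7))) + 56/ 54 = 77812/ 1161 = 67.02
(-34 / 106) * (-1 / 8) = 17 / 424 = 0.04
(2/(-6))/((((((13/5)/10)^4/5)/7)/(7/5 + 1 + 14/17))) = -11987500000/1456611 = -8229.72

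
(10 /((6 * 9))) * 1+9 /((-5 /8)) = -14.21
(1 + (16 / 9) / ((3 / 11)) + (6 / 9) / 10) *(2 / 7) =2048 / 945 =2.17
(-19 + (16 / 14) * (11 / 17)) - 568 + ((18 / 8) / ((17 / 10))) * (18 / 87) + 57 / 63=-6057353 / 10353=-585.08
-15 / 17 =-0.88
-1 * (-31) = 31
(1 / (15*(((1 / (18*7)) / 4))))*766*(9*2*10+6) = 23935968 / 5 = 4787193.60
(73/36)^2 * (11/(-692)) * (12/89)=-58619/6651504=-0.01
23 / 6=3.83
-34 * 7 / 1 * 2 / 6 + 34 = -45.33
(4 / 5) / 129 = 4 / 645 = 0.01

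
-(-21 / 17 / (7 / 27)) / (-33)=-27 / 187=-0.14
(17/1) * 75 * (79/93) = 33575/31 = 1083.06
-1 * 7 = -7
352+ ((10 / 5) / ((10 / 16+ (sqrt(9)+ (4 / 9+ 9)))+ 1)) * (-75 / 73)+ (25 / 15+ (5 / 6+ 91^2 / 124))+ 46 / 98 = 189433350487 / 449314124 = 421.61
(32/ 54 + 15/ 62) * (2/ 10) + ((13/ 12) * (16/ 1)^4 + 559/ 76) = 22583804341/ 318060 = 71004.86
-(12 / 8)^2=-9 / 4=-2.25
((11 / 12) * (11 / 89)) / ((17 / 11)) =1331 / 18156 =0.07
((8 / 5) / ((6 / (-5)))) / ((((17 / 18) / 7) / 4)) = -672 / 17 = -39.53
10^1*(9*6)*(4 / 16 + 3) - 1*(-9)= 1764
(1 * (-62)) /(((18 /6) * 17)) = -62 /51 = -1.22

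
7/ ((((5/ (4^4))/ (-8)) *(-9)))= 14336/ 45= 318.58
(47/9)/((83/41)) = 1927/747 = 2.58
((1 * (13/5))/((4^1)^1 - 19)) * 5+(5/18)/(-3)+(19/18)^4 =148109/524880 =0.28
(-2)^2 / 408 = 0.01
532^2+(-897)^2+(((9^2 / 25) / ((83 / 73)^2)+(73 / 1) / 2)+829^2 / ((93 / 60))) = 16348510548763 / 10677950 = 1531053.30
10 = 10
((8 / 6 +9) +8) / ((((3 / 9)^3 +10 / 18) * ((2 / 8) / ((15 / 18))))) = 825 / 8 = 103.12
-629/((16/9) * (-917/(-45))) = -254745/14672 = -17.36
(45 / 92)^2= 2025 / 8464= 0.24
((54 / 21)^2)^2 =104976 / 2401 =43.72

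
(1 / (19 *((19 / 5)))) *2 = 10 / 361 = 0.03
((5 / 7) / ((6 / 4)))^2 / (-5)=-20 / 441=-0.05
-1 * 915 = -915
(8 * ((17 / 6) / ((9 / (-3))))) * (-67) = 4556 / 9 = 506.22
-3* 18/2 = -27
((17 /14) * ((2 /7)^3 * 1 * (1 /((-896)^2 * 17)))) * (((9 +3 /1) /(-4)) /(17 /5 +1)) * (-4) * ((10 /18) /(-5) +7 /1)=155 /3975595008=0.00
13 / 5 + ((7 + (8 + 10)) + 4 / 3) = 434 / 15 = 28.93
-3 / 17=-0.18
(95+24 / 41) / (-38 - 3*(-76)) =3919 / 7790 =0.50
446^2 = 198916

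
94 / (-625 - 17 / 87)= -4089 / 27196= -0.15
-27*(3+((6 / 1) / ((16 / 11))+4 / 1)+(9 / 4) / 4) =-5049 / 16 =-315.56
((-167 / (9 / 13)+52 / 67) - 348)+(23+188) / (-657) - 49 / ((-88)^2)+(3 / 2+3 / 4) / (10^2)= -1672460974037 / 2840692800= -588.75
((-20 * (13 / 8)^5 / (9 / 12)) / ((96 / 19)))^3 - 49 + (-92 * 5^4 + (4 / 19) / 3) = -271420.86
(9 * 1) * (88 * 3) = 2376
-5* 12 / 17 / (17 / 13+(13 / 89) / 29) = -335530 / 124797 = -2.69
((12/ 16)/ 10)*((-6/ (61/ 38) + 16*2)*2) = 1293/ 305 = 4.24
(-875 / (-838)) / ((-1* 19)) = -875 / 15922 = -0.05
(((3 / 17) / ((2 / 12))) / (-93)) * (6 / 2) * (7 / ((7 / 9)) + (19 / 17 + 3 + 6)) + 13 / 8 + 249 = 17915995 / 71672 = 249.97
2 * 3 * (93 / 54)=31 / 3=10.33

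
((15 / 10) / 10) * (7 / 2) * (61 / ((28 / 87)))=15921 / 160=99.51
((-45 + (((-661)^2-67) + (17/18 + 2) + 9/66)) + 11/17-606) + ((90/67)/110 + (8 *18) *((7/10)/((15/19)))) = 1230037638562/2819025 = 436334.42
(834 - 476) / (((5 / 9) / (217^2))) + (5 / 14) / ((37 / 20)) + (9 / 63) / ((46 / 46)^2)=39295676757 / 1295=30344151.94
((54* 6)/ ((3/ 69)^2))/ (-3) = -57132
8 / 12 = 2 / 3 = 0.67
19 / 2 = 9.50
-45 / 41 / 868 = -45 / 35588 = -0.00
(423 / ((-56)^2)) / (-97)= -423 / 304192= -0.00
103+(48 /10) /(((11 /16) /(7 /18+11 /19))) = 344089 /3135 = 109.76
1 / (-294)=-1 / 294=-0.00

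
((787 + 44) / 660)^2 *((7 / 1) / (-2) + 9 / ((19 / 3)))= -6061591 / 1839200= -3.30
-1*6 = -6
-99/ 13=-7.62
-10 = -10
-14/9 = -1.56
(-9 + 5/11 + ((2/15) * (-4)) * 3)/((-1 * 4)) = 2.54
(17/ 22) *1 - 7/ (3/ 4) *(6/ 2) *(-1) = 633/ 22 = 28.77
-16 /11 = -1.45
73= 73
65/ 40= 1.62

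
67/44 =1.52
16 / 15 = 1.07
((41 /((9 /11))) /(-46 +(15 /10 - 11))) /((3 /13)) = -11726 /2997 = -3.91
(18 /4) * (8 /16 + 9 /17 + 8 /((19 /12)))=35361 /1292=27.37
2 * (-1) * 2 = -4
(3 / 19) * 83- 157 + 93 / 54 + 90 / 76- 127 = -45826 / 171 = -267.99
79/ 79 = 1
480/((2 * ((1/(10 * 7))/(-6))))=-100800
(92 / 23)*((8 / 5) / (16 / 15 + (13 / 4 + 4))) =384 / 499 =0.77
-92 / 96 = -23 / 24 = -0.96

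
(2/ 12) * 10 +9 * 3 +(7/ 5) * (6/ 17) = 7436/ 255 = 29.16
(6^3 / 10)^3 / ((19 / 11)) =13856832 / 2375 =5834.46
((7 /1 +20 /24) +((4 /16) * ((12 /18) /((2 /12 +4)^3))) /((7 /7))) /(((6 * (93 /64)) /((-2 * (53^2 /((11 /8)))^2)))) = -98105569589248 /13078125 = -7501501.14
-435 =-435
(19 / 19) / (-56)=-1 / 56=-0.02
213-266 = -53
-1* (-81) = 81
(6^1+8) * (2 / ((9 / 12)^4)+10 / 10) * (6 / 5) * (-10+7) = -16604 / 45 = -368.98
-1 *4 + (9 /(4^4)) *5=-979 /256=-3.82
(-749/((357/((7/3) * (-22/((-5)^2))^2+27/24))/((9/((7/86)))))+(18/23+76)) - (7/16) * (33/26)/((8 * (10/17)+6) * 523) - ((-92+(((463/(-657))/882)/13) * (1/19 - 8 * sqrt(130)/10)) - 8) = -225334104963639297293/447645044148120000 - 926 * sqrt(130)/18832905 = -503.38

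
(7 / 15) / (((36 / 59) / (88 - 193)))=-2891 / 36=-80.31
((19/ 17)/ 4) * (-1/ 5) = -19/ 340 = -0.06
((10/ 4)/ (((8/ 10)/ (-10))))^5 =-30517578125/ 1024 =-29802322.39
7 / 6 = 1.17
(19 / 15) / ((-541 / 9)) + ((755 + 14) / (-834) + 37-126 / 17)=1098582299 / 38351490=28.65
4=4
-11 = -11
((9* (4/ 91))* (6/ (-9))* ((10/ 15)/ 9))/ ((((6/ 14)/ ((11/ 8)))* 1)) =-0.06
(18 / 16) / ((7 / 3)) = 27 / 56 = 0.48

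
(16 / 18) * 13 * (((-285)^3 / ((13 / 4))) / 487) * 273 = -22470084000 / 487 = -46139802.87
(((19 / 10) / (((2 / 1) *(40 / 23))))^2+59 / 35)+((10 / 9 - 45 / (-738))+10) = 21748760927 / 1653120000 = 13.16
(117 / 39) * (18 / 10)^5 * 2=354294 / 3125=113.37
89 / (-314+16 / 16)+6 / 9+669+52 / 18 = 1893788 / 2817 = 672.27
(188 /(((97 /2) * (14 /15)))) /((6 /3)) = 1410 /679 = 2.08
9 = 9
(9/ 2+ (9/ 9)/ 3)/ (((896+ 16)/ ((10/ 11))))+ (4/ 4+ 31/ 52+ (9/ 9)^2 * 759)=297583609/ 391248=760.60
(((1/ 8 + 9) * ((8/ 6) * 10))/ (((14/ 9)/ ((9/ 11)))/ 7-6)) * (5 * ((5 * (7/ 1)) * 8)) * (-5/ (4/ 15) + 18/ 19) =2333417625/ 4408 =529359.72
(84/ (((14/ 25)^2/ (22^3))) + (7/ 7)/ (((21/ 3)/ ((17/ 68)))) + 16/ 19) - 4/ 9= 13656062075/ 4788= 2852143.29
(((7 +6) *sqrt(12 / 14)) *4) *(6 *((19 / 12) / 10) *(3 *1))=741 *sqrt(42) / 35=137.21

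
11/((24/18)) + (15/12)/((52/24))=8.83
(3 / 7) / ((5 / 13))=39 / 35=1.11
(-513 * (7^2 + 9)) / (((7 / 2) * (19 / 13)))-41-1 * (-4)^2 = -41115 / 7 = -5873.57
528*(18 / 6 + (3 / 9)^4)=42944 / 27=1590.52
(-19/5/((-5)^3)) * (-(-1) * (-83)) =-2.52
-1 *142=-142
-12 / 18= -2 / 3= -0.67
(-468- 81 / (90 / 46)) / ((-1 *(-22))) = -2547 / 110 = -23.15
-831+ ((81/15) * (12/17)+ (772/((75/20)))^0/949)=-66725054/80665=-827.19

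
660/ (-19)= -660/ 19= -34.74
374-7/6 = 2237/6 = 372.83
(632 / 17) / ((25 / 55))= 6952 / 85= 81.79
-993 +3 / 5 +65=-4637 / 5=-927.40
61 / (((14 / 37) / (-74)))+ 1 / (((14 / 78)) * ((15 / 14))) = -417363 / 35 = -11924.66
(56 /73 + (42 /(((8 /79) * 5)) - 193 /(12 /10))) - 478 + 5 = -2409509 /4380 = -550.12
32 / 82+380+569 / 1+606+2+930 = 101983 / 41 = 2487.39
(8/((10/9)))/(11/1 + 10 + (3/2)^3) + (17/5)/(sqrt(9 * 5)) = 96/325 + 17 * sqrt(5)/75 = 0.80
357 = 357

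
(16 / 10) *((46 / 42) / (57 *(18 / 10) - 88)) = 0.12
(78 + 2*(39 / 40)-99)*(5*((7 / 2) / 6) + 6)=-13589 / 80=-169.86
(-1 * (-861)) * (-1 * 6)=-5166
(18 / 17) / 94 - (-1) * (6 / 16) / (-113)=5739 / 722296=0.01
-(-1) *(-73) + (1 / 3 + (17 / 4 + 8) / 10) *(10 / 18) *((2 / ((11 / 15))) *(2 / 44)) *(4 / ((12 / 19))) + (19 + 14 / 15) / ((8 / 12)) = -503953 / 11880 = -42.42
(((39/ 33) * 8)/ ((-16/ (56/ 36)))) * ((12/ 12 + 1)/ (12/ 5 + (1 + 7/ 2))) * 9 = -1820/ 759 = -2.40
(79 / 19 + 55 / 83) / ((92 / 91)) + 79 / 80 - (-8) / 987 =16507148803 / 2863958160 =5.76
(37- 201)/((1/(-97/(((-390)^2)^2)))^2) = -0.00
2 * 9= 18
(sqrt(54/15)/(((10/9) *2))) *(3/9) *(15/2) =27 *sqrt(10)/40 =2.13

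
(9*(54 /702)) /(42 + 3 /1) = 1 /65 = 0.02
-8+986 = 978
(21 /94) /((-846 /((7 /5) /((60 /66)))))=-539 /1325400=-0.00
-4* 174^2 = -121104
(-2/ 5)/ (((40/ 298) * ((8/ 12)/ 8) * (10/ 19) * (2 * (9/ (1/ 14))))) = -2831/ 10500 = -0.27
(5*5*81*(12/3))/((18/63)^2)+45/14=1389195/14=99228.21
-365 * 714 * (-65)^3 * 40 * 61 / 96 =3638142746875 / 2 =1819071373437.50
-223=-223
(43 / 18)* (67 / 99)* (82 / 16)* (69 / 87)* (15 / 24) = 13583915 / 3307392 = 4.11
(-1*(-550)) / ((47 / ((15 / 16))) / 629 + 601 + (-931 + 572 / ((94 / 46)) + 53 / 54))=-4390105500 / 391309433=-11.22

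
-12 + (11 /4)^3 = 563 /64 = 8.80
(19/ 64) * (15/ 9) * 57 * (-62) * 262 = -458131.56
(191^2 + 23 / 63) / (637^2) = 2298326 / 25563447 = 0.09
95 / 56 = 1.70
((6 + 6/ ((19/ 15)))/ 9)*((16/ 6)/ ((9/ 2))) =1088/ 1539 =0.71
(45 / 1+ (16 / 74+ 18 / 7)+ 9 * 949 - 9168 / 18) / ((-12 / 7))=-1569434 / 333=-4713.02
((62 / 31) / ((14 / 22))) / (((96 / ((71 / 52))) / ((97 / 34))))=75757 / 594048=0.13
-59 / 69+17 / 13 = 406 / 897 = 0.45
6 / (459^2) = 2 / 70227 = 0.00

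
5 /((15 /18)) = 6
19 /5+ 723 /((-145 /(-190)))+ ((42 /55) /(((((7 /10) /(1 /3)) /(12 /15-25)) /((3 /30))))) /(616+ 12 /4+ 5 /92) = 39275014869 /41290925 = 951.18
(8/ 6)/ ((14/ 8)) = 16/ 21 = 0.76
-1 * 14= -14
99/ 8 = 12.38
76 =76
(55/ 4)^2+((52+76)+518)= 13361/ 16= 835.06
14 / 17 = 0.82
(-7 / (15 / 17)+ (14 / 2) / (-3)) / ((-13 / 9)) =462 / 65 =7.11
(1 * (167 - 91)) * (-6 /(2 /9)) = -2052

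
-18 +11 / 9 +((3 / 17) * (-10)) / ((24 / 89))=-23.32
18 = 18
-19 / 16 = -1.19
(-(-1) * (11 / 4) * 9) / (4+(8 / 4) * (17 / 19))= 171 / 40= 4.28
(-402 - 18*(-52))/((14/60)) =16020/7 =2288.57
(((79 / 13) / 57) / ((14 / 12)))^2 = 24964 / 2989441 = 0.01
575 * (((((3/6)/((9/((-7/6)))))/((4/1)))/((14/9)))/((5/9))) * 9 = -3105/32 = -97.03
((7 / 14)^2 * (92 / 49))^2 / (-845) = -0.00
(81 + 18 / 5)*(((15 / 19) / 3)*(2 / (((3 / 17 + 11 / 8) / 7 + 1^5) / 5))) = 4026960 / 22097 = 182.24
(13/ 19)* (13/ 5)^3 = 28561/ 2375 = 12.03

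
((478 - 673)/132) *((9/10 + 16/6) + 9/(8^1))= -7319/1056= -6.93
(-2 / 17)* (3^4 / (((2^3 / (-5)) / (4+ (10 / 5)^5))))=3645 / 17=214.41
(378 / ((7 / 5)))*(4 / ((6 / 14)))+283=2803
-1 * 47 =-47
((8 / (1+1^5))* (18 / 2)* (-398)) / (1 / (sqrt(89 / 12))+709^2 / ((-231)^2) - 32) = 81594988974576* sqrt(267) / 129168388515197+81986074103839752 / 129168388515197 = 645.04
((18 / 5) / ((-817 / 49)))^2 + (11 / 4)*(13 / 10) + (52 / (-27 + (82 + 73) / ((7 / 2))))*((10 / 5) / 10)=68219481107 / 16153233800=4.22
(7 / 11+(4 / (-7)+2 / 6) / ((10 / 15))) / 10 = 43 / 1540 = 0.03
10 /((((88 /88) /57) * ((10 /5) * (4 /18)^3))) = 207765 /8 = 25970.62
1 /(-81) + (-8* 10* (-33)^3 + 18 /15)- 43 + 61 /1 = 1164366571 /405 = 2874979.19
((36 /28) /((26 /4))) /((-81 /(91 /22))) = -1 /99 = -0.01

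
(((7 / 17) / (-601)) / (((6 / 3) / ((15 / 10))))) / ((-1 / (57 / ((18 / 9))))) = 0.01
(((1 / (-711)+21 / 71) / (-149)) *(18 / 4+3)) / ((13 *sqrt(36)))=-18575 / 97781697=-0.00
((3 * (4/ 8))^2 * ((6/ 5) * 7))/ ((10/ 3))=5.67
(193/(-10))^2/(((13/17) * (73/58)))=18363757/47450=387.01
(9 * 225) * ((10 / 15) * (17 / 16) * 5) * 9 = 516375 / 8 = 64546.88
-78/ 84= -0.93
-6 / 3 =-2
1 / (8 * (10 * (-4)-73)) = -0.00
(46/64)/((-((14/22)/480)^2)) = -20037600/49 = -408930.61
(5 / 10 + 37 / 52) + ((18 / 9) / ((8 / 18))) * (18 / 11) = 4905 / 572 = 8.58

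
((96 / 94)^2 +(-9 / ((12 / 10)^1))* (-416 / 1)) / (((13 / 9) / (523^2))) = 16972325650224 / 28717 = 591020150.09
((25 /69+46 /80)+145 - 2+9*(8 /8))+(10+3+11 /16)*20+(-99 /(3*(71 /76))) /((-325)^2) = 1766336908459 /4139655000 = 426.69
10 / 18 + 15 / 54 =5 / 6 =0.83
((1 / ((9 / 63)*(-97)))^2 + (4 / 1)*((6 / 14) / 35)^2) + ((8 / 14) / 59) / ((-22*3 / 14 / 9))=-4648615799 / 366539121025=-0.01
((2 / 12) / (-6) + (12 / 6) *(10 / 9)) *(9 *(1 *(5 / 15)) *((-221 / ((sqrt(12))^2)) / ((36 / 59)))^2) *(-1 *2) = -13431226159 / 1119744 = -11994.91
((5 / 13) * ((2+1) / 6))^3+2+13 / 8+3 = 58283 / 8788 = 6.63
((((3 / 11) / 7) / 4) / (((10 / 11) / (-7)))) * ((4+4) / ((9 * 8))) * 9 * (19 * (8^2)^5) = -7650410496 / 5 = -1530082099.20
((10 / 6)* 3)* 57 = 285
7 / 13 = 0.54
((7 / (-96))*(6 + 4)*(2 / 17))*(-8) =35 / 51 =0.69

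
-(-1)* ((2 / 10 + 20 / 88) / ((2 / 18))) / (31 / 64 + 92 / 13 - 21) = -58656 / 204985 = -0.29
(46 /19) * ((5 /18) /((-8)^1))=-115 /1368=-0.08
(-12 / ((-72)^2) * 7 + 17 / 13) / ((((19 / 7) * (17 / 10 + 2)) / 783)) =7361795 / 73112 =100.69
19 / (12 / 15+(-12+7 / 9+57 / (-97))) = -82935 / 48058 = -1.73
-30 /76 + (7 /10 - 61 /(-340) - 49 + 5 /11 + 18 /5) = -3159383 /71060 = -44.46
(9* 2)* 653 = 11754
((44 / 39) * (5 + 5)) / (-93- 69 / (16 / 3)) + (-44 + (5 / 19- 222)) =-66779581 / 251199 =-265.84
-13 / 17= -0.76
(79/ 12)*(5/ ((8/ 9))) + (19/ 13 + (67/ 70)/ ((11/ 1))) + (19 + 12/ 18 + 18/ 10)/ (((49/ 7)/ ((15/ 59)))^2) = 3074954403/ 79645280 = 38.61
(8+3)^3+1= 1332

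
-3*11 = -33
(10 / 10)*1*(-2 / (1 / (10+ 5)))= -30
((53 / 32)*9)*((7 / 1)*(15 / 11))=50085 / 352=142.29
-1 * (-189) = 189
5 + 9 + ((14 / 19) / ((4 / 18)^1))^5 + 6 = 1041958523 / 2476099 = 420.81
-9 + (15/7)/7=-426/49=-8.69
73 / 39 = 1.87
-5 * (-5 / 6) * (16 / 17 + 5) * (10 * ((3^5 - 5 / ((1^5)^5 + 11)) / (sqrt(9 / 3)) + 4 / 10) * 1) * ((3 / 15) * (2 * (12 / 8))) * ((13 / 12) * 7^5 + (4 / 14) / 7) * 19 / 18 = 400945875.42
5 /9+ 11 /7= 134 /63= 2.13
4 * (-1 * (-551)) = 2204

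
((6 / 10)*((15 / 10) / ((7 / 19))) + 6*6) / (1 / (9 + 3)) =16146 / 35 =461.31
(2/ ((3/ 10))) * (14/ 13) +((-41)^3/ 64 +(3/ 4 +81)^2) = 14010925/ 2496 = 5613.35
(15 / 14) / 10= 3 / 28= 0.11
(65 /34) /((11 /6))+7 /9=3064 /1683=1.82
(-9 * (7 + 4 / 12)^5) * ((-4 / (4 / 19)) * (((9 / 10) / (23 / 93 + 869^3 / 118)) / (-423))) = -9425992928 / 6793585850835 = -0.00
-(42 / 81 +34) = -932 / 27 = -34.52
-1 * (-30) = 30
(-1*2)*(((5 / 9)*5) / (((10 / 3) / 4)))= -20 / 3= -6.67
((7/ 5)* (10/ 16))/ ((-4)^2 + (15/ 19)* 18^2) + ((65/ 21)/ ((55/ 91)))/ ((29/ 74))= 516775153/ 39535584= 13.07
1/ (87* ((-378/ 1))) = -1/ 32886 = -0.00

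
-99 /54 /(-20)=11 /120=0.09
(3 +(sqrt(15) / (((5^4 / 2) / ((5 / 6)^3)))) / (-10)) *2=6 - sqrt(15) / 2700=6.00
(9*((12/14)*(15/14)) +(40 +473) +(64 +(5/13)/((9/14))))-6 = 3324358/5733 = 579.86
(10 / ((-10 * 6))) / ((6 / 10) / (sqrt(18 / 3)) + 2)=-50 / 591 + 5 * sqrt(6) / 1182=-0.07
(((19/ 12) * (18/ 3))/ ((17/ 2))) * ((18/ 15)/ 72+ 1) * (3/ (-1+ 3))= 1159/ 680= 1.70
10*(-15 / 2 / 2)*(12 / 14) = -225 / 7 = -32.14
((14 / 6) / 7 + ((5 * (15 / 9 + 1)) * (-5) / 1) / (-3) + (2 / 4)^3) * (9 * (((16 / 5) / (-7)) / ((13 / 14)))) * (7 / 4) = -11431 / 65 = -175.86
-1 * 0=0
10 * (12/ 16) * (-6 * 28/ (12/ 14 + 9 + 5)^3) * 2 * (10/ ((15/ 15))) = -540225/ 70304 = -7.68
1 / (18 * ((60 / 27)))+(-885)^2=31329001 / 40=783225.02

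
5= 5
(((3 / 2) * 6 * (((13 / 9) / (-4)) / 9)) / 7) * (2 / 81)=-0.00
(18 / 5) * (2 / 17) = 0.42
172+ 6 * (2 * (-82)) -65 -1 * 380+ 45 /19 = -1254.63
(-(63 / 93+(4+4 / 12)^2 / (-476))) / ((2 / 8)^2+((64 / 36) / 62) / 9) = -3050100 / 314041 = -9.71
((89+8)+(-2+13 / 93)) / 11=8848 / 1023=8.65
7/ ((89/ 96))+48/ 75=18224/ 2225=8.19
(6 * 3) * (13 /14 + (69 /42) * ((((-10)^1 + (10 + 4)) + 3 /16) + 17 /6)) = 25125 /112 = 224.33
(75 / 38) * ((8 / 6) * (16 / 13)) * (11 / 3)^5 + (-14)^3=-597.40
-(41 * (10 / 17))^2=-168100 / 289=-581.66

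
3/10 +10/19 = 157/190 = 0.83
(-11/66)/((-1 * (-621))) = -1/3726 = -0.00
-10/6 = -5/3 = -1.67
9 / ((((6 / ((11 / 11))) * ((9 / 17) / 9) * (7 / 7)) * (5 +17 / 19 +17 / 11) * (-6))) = -3553 / 6220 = -0.57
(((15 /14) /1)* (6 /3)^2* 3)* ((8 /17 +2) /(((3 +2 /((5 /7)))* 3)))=900 /493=1.83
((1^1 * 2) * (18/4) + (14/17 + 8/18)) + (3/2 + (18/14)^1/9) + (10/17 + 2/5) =12.90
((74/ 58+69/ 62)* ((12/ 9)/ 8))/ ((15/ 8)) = 1718/ 8091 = 0.21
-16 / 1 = -16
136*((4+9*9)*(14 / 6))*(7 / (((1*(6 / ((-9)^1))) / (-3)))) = 849660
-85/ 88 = -0.97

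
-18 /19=-0.95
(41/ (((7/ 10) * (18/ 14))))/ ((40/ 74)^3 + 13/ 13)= 20767730/ 527877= 39.34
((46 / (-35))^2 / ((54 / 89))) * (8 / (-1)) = -753296 / 33075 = -22.78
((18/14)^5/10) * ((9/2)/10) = 531441/3361400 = 0.16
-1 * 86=-86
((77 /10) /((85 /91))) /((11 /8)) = 2548 /425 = 6.00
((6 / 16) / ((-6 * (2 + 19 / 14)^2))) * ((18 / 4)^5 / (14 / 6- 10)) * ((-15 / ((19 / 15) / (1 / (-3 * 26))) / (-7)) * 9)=-837019575 / 3212628224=-0.26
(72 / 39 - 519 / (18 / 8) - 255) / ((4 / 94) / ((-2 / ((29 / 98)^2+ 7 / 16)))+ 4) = -34068960688 / 280879443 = -121.29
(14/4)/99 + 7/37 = 1645/7326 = 0.22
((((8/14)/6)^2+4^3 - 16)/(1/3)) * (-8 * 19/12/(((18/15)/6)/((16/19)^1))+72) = 169376/63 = 2688.51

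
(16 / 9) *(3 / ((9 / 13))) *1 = 208 / 27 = 7.70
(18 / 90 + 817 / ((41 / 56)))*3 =3348.31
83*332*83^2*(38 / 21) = 7213664792 / 21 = 343507847.24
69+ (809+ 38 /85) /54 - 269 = -849197 /4590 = -185.01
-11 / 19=-0.58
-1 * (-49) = 49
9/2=4.50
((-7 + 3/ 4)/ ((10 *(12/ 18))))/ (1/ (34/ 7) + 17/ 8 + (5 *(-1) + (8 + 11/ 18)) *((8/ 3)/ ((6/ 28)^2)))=-61965/ 14015182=-0.00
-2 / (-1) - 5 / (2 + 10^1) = 19 / 12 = 1.58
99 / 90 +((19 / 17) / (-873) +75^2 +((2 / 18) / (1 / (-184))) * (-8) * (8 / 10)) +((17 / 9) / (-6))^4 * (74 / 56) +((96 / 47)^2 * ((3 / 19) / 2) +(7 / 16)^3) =6071655209227900921331 / 1054588465830187008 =5757.37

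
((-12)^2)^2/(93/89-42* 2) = -615168/2461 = -249.97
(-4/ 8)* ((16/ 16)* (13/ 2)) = -13/ 4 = -3.25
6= 6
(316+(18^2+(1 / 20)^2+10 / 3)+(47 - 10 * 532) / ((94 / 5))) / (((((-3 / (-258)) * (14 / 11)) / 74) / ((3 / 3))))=358160432641 / 197400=1814389.22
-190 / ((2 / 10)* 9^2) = -950 / 81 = -11.73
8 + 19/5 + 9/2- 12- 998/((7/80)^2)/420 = -3149353/10290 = -306.06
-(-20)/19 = 20/19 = 1.05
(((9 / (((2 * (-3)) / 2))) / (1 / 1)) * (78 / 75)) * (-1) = 78 / 25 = 3.12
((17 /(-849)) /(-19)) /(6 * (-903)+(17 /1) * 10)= -17 /84655488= -0.00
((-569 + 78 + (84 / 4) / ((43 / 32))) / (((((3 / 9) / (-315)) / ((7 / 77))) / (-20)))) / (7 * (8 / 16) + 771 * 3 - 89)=-5723480 / 15609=-366.68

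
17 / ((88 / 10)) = 1.93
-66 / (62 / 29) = -957 / 31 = -30.87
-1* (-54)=54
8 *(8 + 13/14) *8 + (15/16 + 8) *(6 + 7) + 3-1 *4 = 76901/112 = 686.62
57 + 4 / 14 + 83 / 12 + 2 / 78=23379 / 364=64.23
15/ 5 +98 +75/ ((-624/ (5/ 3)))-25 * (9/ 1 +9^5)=-921241901/ 624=-1476349.20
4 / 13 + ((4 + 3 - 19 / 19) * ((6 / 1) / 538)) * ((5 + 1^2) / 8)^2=9661 / 27976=0.35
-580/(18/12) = -386.67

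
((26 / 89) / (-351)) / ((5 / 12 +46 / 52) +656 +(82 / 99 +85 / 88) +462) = -2288 / 3081927333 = -0.00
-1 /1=-1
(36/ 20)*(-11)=-99/ 5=-19.80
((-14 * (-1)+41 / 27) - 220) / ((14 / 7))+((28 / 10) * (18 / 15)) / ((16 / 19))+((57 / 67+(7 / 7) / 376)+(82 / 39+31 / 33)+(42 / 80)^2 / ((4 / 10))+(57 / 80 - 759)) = -33146562206683 / 38906524800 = -851.95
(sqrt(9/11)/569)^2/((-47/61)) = -549/167384437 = -0.00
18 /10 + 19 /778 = 7097 /3890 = 1.82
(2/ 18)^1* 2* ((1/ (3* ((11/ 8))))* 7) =112/ 297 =0.38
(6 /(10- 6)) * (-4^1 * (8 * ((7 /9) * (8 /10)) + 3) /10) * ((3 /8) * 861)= -309099 /200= -1545.50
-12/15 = -4/5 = -0.80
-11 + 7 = -4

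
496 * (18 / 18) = 496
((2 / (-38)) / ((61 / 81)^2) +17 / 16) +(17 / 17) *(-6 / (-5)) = 12271639 / 5655920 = 2.17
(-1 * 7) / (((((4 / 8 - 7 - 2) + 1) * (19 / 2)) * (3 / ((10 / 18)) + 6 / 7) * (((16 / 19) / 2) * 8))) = 49 / 10512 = 0.00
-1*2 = -2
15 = 15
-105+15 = -90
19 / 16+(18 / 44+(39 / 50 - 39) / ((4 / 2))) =-77059 / 4400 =-17.51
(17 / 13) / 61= 17 / 793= 0.02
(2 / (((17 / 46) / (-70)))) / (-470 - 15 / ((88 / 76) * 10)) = 283360 / 352529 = 0.80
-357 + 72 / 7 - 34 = -2665 / 7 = -380.71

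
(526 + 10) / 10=268 / 5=53.60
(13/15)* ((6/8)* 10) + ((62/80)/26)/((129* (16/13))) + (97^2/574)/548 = 42395716969/6492353280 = 6.53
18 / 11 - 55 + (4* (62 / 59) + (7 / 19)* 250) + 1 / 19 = 530204 / 12331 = 43.00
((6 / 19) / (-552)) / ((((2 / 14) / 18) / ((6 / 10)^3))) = -1701 / 109250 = -0.02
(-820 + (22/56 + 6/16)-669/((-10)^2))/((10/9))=-10406619/14000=-743.33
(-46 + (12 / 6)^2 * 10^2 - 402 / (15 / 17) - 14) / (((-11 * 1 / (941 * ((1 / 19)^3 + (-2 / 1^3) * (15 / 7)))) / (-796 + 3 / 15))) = 445306140928346 / 13203575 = 33726179.53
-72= -72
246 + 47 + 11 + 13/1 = 317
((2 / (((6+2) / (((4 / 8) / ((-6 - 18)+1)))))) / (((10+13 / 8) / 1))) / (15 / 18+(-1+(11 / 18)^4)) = 34992 / 2035615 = 0.02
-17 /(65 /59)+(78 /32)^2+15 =91697 /16640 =5.51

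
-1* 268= -268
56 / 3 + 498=1550 / 3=516.67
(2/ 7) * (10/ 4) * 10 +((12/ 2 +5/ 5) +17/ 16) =1703/ 112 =15.21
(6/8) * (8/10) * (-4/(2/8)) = -48/5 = -9.60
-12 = -12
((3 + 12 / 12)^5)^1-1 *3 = 1021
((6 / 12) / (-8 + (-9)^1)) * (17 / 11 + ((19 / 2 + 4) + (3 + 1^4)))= -419 / 748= -0.56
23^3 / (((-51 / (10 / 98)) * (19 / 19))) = -60835 / 2499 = -24.34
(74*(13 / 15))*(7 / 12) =3367 / 90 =37.41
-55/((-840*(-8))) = -11/1344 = -0.01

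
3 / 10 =0.30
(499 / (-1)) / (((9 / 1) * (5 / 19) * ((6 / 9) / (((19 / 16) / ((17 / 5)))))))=-180139 / 1632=-110.38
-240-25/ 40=-1925/ 8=-240.62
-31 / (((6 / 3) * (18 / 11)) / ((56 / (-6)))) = 2387 / 27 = 88.41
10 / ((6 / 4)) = 20 / 3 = 6.67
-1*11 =-11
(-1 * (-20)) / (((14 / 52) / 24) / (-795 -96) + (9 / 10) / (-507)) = -722779200 / 64607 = -11187.32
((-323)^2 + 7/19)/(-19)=-1982258/361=-5491.02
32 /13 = 2.46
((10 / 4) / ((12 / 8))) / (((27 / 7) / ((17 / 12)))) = 595 / 972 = 0.61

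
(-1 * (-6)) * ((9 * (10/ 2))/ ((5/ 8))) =432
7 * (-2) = -14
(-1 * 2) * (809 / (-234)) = 809 / 117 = 6.91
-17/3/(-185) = 17/555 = 0.03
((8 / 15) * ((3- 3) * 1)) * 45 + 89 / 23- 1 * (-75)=1814 / 23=78.87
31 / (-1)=-31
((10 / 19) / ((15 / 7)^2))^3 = 941192 / 625026375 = 0.00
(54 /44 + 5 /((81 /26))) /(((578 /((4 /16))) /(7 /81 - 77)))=-15721405 /166859352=-0.09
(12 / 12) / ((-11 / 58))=-58 / 11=-5.27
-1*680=-680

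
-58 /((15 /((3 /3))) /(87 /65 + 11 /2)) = -25781 /975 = -26.44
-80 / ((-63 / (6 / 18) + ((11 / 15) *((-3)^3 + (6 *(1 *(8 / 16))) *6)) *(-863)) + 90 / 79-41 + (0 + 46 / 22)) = -43450 / 2970367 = -0.01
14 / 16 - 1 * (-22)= 183 / 8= 22.88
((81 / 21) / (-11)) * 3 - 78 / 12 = -1163 / 154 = -7.55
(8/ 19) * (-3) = -24/ 19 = -1.26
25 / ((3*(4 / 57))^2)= 9025 / 16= 564.06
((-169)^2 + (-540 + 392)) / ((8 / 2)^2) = 28413 / 16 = 1775.81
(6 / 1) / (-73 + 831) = 3 / 379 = 0.01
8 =8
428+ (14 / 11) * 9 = 4834 / 11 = 439.45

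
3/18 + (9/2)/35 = 31/105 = 0.30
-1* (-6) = 6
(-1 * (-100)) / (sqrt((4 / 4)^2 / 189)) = 300 * sqrt(21) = 1374.77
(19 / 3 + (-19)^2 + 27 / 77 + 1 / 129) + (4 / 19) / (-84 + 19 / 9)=4649322478 / 12644709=367.69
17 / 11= 1.55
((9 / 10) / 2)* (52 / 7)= 117 / 35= 3.34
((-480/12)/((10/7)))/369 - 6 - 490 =-496.08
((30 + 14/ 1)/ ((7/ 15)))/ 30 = 22/ 7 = 3.14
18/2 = 9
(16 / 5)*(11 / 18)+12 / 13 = 2.88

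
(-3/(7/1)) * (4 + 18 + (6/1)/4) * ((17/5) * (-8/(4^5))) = 2397/8960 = 0.27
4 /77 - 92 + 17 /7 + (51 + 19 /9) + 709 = 466106 /693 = 672.59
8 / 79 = 0.10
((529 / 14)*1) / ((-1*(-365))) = 0.10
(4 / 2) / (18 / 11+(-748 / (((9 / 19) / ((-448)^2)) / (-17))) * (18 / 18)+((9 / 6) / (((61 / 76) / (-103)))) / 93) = 187209 / 504329493250436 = 0.00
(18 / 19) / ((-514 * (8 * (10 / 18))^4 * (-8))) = 59049 / 100003840000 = 0.00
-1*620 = -620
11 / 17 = 0.65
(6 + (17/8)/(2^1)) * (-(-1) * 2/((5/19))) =2147/40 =53.68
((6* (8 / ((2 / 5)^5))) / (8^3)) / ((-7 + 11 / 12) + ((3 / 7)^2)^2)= -67528125 / 44621056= -1.51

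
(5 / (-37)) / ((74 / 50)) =-125 / 1369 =-0.09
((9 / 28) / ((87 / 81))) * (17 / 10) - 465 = -3771669 / 8120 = -464.49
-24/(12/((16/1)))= -32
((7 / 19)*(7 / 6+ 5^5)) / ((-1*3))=-131299 / 342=-383.92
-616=-616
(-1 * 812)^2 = 659344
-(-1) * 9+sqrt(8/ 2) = 11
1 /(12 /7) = 7 /12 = 0.58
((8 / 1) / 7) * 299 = 2392 / 7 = 341.71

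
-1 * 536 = -536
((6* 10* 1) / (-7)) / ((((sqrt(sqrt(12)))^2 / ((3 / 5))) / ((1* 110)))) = -660* sqrt(3) / 7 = -163.31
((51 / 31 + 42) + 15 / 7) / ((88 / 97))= 120474 / 2387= 50.47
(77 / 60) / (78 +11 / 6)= 77 / 4790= 0.02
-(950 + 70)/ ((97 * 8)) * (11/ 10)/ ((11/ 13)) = -663/ 388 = -1.71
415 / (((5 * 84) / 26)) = 1079 / 42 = 25.69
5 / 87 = 0.06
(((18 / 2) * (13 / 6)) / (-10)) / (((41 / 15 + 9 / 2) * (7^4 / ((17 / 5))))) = -1989 / 5210170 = -0.00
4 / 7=0.57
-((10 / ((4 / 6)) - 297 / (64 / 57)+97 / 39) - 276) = 1305479 / 2496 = 523.03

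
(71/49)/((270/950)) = 6745/1323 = 5.10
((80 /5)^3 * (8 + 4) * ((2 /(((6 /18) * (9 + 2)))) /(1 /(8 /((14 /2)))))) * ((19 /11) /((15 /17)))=254017536 /4235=59980.53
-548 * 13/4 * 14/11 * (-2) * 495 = 2244060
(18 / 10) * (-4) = -36 / 5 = -7.20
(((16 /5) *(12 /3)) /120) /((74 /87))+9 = 8441 /925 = 9.13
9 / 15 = 3 / 5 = 0.60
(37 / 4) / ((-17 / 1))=-37 / 68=-0.54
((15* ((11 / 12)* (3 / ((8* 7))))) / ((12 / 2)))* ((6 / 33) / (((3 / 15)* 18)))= 25 / 4032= 0.01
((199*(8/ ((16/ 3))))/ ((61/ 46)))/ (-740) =-13731/ 45140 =-0.30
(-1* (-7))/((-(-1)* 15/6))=14/5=2.80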